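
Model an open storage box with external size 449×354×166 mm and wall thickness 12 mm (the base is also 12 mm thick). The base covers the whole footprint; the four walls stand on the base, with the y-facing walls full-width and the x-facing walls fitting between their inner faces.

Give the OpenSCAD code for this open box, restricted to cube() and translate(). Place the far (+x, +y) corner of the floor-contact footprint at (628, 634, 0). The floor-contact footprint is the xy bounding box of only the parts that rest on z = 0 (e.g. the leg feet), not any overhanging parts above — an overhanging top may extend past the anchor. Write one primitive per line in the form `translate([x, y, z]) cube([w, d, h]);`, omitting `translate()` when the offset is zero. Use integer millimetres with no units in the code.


translate([179, 280, 0]) cube([449, 354, 12]);
translate([179, 280, 12]) cube([449, 12, 154]);
translate([179, 622, 12]) cube([449, 12, 154]);
translate([179, 292, 12]) cube([12, 330, 154]);
translate([616, 292, 12]) cube([12, 330, 154]);


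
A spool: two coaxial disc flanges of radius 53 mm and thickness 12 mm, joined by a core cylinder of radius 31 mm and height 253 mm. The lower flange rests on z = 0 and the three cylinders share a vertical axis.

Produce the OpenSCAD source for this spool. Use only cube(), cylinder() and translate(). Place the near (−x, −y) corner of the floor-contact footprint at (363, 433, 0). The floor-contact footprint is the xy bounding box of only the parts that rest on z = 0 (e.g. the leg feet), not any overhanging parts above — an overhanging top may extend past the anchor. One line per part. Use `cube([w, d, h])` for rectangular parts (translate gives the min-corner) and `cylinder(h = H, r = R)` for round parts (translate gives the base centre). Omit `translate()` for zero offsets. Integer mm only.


translate([416, 486, 0]) cylinder(h = 12, r = 53);
translate([416, 486, 12]) cylinder(h = 253, r = 31);
translate([416, 486, 265]) cylinder(h = 12, r = 53);


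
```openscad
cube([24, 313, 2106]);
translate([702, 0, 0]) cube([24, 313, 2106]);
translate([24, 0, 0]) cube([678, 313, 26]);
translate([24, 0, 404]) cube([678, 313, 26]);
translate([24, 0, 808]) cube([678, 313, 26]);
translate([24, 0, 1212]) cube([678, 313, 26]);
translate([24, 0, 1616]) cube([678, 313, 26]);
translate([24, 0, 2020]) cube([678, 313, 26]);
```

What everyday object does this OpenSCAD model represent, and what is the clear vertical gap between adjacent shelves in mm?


A bookshelf. The clear shelf gap is 378 mm.

Two tall side panels with 6 horizontal boards between them — a bookshelf. The first two shelf undersides are at z = 0 and z = 404; with shelf thickness 26, the clear gap is 404 − 0 − 26 = 378 mm.


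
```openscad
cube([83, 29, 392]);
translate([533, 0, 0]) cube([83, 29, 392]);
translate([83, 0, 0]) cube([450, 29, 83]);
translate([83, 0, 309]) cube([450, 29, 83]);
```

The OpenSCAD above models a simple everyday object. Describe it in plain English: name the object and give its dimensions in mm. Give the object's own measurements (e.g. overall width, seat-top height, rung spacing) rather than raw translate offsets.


A rectangular picture frame lying in the x–z plane (depth along y). The opening is 450 mm wide (x) by 226 mm tall (z), surrounded by a border 83 mm wide on all four sides. The frame is 29 mm deep and is made of two full-height vertical stiles with two horizontal rails fitted between them.


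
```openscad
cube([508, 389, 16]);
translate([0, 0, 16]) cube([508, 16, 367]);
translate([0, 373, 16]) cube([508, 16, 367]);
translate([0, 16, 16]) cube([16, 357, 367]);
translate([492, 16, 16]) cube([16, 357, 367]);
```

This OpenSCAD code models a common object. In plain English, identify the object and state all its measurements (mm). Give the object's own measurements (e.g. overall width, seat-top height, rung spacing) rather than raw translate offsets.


An open-topped rectangular box: outside dimensions 508×389×383 mm, with a uniform wall and base thickness of 16 mm. The base is a full 508×389 slab on the floor; four walls sit on top of the base. The front and back walls (the −y and +y sides) span the full width; the two side walls fit between them.


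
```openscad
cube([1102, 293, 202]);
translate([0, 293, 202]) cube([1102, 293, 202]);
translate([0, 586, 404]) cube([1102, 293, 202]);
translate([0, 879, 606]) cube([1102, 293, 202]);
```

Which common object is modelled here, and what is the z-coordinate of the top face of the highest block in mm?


A staircase. The total rise is 808 mm.

4 identical blocks, each offset up and back from the previous — a staircase. Each step is 202 mm tall and there are 4 of them, so the total rise is 4 × 202 = 808 mm.


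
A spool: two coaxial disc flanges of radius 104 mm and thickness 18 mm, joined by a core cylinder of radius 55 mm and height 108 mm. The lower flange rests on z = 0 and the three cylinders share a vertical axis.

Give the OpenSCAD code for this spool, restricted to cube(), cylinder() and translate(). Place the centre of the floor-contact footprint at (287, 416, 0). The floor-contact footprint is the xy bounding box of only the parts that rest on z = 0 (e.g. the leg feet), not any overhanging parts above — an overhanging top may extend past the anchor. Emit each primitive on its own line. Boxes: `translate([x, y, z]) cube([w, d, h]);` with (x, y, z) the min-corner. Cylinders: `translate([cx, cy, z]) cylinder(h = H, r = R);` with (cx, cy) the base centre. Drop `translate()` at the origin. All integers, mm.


translate([287, 416, 0]) cylinder(h = 18, r = 104);
translate([287, 416, 18]) cylinder(h = 108, r = 55);
translate([287, 416, 126]) cylinder(h = 18, r = 104);


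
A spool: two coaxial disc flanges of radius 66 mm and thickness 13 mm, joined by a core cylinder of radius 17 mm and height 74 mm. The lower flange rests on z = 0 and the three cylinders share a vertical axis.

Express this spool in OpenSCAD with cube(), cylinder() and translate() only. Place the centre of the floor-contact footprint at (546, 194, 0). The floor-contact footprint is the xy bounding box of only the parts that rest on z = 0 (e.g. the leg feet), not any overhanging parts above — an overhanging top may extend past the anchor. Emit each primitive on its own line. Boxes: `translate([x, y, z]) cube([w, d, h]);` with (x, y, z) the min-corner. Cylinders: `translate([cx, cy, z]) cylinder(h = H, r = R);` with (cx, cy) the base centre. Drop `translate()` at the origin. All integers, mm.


translate([546, 194, 0]) cylinder(h = 13, r = 66);
translate([546, 194, 13]) cylinder(h = 74, r = 17);
translate([546, 194, 87]) cylinder(h = 13, r = 66);


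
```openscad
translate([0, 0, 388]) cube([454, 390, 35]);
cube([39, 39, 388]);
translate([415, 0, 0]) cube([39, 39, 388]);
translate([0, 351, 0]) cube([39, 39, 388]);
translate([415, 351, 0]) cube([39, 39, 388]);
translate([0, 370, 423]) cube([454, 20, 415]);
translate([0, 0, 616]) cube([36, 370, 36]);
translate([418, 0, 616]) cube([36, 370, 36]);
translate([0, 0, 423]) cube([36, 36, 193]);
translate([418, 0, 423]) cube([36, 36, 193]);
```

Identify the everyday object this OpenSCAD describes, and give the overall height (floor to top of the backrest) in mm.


A chair. The overall height is 838 mm.

A slab on four corner posts with a tall panel at the back — a chair. The seat slab sits at z = 388 with thickness 35, and the 415 mm backrest starts at the seat top, so the overall height is 388 + 35 + 415 = 838 mm.


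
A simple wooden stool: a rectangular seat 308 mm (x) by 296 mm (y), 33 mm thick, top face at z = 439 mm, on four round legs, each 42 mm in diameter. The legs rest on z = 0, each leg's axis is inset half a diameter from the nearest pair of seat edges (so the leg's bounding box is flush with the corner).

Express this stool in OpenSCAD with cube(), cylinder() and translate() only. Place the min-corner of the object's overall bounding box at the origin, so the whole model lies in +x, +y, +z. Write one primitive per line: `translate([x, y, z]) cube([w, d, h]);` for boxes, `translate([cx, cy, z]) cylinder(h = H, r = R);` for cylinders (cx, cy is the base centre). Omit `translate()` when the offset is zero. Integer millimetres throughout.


// leg_h = 439 - 33 = 406
translate([0, 0, 406]) cube([308, 296, 33]);
translate([21, 21, 0]) cylinder(h = 406, r = 21);
translate([287, 21, 0]) cylinder(h = 406, r = 21);
translate([21, 275, 0]) cylinder(h = 406, r = 21);
translate([287, 275, 0]) cylinder(h = 406, r = 21);


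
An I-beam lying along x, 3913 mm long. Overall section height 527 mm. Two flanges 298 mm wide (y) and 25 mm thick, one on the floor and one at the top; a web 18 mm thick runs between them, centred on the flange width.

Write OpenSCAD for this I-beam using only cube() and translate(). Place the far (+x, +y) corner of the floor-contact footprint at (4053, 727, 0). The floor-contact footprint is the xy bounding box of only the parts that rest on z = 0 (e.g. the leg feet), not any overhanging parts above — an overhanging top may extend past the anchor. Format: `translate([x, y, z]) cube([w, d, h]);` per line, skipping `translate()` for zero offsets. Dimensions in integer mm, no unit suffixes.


translate([140, 429, 0]) cube([3913, 298, 25]);
translate([140, 569, 25]) cube([3913, 18, 477]);
translate([140, 429, 502]) cube([3913, 298, 25]);


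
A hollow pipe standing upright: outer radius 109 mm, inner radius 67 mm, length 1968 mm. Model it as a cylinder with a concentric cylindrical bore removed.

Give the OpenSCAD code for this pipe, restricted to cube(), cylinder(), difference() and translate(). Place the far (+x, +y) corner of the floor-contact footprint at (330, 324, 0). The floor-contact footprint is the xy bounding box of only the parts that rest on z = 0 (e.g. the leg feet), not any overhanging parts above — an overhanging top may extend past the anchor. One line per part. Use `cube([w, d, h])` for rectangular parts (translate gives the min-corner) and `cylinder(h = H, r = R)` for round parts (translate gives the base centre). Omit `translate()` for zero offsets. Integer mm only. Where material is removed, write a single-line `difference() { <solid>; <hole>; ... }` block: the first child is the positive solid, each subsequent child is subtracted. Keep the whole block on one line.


difference() { translate([221, 215, 0]) cylinder(h = 1968, r = 109); translate([221, 215, 0]) cylinder(h = 1968, r = 67); }


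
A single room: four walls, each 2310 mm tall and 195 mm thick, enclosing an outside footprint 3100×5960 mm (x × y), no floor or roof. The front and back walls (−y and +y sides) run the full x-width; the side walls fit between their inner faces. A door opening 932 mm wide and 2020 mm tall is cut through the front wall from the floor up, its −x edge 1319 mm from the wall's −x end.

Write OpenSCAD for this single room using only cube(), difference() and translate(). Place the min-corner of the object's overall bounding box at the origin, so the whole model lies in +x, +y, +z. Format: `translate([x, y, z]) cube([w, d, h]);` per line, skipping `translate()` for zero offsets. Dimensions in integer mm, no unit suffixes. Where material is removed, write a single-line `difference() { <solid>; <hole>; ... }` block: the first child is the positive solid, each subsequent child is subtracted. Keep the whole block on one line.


difference() { cube([3100, 195, 2310]); translate([1319, 0, 0]) cube([932, 195, 2020]); }
translate([0, 5765, 0]) cube([3100, 195, 2310]);
translate([0, 195, 0]) cube([195, 5570, 2310]);
translate([2905, 195, 0]) cube([195, 5570, 2310]);


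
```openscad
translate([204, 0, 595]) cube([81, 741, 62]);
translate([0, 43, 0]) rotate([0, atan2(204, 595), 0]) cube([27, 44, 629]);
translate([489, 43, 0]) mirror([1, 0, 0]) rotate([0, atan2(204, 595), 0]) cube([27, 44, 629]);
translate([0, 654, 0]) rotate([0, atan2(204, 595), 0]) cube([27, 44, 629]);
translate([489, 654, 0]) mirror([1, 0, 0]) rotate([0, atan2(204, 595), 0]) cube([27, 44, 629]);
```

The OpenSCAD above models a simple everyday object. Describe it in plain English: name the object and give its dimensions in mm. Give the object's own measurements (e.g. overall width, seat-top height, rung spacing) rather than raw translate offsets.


A sawhorse. A 81×741×62 mm beam (x, y, z) sits on two A-frame leg pairs. Each pair is two raked legs of 27×44 mm section (44 mm along y) splaying symmetrically in x. Each leg rises 595 mm vertically over 204 mm of horizontal reach and is 629 mm long along its own axis. Every leg's outer bottom edge rests on the floor and its outer top edge meets a bottom edge of the beam — the left legs (tilting toward +x) meet the beam's −x bottom edge, the right legs (their mirror images, tilting toward −x) meet its +x bottom edge — so the leg tops tuck under the beam, the beam's underside is 595 mm above the floor, and the feet are 489 mm apart outside-to-outside with the beam centred between them. The two leg pairs are set in 43 mm from either end of the beam.


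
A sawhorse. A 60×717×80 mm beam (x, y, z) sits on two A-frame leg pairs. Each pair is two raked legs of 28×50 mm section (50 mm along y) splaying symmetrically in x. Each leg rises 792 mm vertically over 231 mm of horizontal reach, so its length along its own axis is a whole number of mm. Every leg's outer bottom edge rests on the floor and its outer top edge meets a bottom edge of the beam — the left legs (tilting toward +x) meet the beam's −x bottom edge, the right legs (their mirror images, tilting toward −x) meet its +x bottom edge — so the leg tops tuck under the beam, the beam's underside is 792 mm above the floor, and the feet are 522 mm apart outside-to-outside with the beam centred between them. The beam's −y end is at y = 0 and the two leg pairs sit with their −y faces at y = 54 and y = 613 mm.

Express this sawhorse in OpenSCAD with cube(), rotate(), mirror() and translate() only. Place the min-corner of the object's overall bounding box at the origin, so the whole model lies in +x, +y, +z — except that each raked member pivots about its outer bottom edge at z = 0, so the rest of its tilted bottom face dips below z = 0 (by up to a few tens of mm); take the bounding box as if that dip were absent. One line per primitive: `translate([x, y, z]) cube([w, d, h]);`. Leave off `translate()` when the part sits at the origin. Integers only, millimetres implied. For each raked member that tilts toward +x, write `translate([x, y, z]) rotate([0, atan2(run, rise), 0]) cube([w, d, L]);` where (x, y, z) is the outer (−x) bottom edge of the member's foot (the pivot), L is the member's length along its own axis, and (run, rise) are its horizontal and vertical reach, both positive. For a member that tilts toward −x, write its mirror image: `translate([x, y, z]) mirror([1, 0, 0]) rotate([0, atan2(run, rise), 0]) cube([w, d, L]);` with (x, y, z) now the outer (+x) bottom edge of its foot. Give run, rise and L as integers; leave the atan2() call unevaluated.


translate([231, 0, 792]) cube([60, 717, 80]);
translate([0, 54, 0]) rotate([0, atan2(231, 792), 0]) cube([28, 50, 825]);
translate([522, 54, 0]) mirror([1, 0, 0]) rotate([0, atan2(231, 792), 0]) cube([28, 50, 825]);
translate([0, 613, 0]) rotate([0, atan2(231, 792), 0]) cube([28, 50, 825]);
translate([522, 613, 0]) mirror([1, 0, 0]) rotate([0, atan2(231, 792), 0]) cube([28, 50, 825]);


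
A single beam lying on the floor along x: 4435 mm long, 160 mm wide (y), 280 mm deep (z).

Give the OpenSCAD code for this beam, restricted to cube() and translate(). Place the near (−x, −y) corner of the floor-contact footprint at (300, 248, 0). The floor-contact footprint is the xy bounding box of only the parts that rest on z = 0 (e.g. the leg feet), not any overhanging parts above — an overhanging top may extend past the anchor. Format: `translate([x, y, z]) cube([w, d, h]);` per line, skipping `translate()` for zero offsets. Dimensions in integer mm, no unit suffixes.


translate([300, 248, 0]) cube([4435, 160, 280]);


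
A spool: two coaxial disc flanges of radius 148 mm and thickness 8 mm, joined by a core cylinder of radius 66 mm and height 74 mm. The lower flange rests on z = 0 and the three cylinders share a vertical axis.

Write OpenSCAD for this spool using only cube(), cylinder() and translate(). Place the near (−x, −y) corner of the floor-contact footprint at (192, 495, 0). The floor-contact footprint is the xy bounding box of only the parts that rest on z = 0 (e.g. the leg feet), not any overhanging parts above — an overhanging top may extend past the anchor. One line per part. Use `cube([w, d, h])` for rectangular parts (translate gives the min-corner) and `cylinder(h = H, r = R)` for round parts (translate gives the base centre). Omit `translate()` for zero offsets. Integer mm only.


translate([340, 643, 0]) cylinder(h = 8, r = 148);
translate([340, 643, 8]) cylinder(h = 74, r = 66);
translate([340, 643, 82]) cylinder(h = 8, r = 148);


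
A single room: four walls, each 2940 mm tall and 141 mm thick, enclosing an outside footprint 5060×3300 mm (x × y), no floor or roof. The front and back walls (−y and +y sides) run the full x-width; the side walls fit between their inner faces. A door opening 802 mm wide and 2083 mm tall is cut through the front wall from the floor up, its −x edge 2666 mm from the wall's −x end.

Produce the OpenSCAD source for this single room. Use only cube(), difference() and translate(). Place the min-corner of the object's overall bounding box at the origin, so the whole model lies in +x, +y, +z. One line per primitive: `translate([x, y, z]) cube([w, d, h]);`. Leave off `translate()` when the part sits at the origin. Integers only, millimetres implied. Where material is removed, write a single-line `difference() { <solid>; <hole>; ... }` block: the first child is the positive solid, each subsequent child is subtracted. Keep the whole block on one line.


difference() { cube([5060, 141, 2940]); translate([2666, 0, 0]) cube([802, 141, 2083]); }
translate([0, 3159, 0]) cube([5060, 141, 2940]);
translate([0, 141, 0]) cube([141, 3018, 2940]);
translate([4919, 141, 0]) cube([141, 3018, 2940]);


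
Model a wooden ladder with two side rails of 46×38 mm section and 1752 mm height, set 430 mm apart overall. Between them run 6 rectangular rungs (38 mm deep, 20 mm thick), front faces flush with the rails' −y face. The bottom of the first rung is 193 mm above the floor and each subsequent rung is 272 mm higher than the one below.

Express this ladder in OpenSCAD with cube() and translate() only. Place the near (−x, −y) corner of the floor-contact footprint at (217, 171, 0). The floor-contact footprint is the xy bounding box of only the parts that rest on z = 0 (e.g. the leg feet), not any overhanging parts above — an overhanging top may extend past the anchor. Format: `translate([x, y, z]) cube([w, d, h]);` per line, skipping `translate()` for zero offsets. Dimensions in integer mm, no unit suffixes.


// rung span = 430 - 2*46 = 338
// rung[k] z = 193 + k*272
translate([217, 171, 0]) cube([46, 38, 1752]);
translate([601, 171, 0]) cube([46, 38, 1752]);
translate([263, 171, 193]) cube([338, 38, 20]);
translate([263, 171, 465]) cube([338, 38, 20]);
translate([263, 171, 737]) cube([338, 38, 20]);
translate([263, 171, 1009]) cube([338, 38, 20]);
translate([263, 171, 1281]) cube([338, 38, 20]);
translate([263, 171, 1553]) cube([338, 38, 20]);


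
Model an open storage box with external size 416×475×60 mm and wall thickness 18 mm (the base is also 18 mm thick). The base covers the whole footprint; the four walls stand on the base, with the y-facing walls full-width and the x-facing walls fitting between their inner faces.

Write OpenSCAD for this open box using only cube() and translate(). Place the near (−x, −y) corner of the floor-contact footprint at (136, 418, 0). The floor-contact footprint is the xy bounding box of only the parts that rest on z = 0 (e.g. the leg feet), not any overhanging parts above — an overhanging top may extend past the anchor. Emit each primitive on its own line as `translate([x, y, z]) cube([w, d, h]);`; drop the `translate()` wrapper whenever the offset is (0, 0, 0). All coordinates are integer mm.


translate([136, 418, 0]) cube([416, 475, 18]);
translate([136, 418, 18]) cube([416, 18, 42]);
translate([136, 875, 18]) cube([416, 18, 42]);
translate([136, 436, 18]) cube([18, 439, 42]);
translate([534, 436, 18]) cube([18, 439, 42]);


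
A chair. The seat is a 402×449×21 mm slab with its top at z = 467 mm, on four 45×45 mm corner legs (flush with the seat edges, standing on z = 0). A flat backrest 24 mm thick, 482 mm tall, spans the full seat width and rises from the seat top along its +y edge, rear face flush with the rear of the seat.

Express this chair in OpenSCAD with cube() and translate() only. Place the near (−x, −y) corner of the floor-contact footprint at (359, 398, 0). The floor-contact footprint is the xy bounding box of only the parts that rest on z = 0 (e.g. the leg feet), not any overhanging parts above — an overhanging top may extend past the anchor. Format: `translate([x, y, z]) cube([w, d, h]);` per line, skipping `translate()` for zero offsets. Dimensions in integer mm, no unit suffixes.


translate([359, 398, 446]) cube([402, 449, 21]);
translate([359, 398, 0]) cube([45, 45, 446]);
translate([716, 398, 0]) cube([45, 45, 446]);
translate([359, 802, 0]) cube([45, 45, 446]);
translate([716, 802, 0]) cube([45, 45, 446]);
translate([359, 823, 467]) cube([402, 24, 482]);


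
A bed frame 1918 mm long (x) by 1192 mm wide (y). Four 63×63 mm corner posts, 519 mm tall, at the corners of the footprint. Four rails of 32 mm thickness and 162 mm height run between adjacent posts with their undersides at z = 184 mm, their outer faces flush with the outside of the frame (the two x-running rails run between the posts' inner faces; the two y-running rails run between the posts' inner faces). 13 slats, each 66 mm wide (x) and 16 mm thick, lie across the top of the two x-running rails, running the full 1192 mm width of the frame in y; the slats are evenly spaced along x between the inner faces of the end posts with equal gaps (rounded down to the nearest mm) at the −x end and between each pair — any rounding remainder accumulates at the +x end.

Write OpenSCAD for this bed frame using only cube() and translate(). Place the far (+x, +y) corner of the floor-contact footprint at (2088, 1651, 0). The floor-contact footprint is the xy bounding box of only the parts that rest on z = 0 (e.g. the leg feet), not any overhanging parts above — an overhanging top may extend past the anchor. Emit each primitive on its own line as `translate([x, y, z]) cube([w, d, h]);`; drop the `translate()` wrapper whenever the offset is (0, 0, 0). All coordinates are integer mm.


translate([170, 459, 0]) cube([63, 63, 519]);
translate([170, 1588, 0]) cube([63, 63, 519]);
translate([2025, 459, 0]) cube([63, 63, 519]);
translate([2025, 1588, 0]) cube([63, 63, 519]);
translate([233, 459, 184]) cube([1792, 32, 162]);
translate([233, 1619, 184]) cube([1792, 32, 162]);
translate([170, 522, 184]) cube([32, 1066, 162]);
translate([2056, 522, 184]) cube([32, 1066, 162]);
translate([299, 459, 346]) cube([66, 1192, 16]);
translate([431, 459, 346]) cube([66, 1192, 16]);
translate([563, 459, 346]) cube([66, 1192, 16]);
translate([695, 459, 346]) cube([66, 1192, 16]);
translate([827, 459, 346]) cube([66, 1192, 16]);
translate([959, 459, 346]) cube([66, 1192, 16]);
translate([1091, 459, 346]) cube([66, 1192, 16]);
translate([1223, 459, 346]) cube([66, 1192, 16]);
translate([1355, 459, 346]) cube([66, 1192, 16]);
translate([1487, 459, 346]) cube([66, 1192, 16]);
translate([1619, 459, 346]) cube([66, 1192, 16]);
translate([1751, 459, 346]) cube([66, 1192, 16]);
translate([1883, 459, 346]) cube([66, 1192, 16]);


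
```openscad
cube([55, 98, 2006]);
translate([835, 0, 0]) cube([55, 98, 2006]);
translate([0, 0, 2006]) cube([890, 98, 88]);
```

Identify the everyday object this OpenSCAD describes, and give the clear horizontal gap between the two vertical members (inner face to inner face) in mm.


A door frame. The clear opening width is 780 mm.

Two 2006 mm tall posts with a header on top — a door frame. The left jamb is 55 mm wide at x = 0; the right jamb starts at x = 835. The clear opening is 835 − 55 = 780 mm.


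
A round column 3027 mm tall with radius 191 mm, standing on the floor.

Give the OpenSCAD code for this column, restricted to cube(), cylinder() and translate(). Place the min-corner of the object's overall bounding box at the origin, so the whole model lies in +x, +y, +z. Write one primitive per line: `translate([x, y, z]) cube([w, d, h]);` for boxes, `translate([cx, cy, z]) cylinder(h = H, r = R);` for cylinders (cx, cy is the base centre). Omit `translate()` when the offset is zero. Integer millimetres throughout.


translate([191, 191, 0]) cylinder(h = 3027, r = 191);


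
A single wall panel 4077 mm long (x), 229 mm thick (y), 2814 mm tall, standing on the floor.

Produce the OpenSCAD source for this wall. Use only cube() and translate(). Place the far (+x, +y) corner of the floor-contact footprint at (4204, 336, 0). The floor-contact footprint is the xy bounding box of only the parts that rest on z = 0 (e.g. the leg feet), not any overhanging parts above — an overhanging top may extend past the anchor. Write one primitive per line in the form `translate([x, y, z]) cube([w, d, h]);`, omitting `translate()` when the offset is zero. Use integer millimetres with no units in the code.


translate([127, 107, 0]) cube([4077, 229, 2814]);


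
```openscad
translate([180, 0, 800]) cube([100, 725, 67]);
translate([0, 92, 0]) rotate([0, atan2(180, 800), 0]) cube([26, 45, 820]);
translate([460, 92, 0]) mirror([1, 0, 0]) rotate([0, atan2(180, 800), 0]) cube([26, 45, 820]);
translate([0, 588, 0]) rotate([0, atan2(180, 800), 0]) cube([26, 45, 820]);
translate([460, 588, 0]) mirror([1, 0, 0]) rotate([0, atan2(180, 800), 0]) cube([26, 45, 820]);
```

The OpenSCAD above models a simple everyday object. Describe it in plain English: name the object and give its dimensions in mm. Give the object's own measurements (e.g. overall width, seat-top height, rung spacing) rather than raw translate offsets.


A sawhorse. A 100×725×67 mm beam (x, y, z) sits on two A-frame leg pairs. Each pair is two raked legs of 26×45 mm section (45 mm along y) splaying symmetrically in x. Each leg rises 800 mm vertically over 180 mm of horizontal reach and is 820 mm long along its own axis. Every leg's outer bottom edge rests on the floor and its outer top edge meets a bottom edge of the beam — the left legs (tilting toward +x) meet the beam's −x bottom edge, the right legs (their mirror images, tilting toward −x) meet its +x bottom edge — so the leg tops tuck under the beam, the beam's underside is 800 mm above the floor, and the feet are 460 mm apart outside-to-outside with the beam centred between them. The two leg pairs are set in 92 mm from either end of the beam.


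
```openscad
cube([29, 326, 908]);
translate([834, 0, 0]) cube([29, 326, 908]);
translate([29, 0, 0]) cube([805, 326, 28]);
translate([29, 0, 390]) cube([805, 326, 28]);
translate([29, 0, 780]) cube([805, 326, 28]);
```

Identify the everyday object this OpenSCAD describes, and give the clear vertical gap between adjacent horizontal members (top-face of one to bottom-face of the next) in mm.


A bookshelf. The clear shelf gap is 362 mm.

Two tall side panels with 3 horizontal boards between them — a bookshelf. The first two shelf undersides are at z = 0 and z = 390; with shelf thickness 28, the clear gap is 390 − 0 − 28 = 362 mm.


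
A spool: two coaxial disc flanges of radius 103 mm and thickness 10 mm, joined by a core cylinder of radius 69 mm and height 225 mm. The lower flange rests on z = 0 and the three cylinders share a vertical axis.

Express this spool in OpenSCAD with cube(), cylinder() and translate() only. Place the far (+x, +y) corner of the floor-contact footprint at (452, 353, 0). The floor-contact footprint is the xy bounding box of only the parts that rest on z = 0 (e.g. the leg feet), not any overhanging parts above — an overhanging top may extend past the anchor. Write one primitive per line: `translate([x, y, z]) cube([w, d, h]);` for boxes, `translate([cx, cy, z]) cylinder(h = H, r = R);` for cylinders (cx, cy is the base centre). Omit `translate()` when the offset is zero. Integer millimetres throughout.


translate([349, 250, 0]) cylinder(h = 10, r = 103);
translate([349, 250, 10]) cylinder(h = 225, r = 69);
translate([349, 250, 235]) cylinder(h = 10, r = 103);


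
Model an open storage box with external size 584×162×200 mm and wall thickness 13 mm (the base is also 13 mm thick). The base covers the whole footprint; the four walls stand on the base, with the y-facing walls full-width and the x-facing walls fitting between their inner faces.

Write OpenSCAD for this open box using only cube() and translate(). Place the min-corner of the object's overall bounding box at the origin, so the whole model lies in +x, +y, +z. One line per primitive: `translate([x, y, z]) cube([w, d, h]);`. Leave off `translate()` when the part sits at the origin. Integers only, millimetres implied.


cube([584, 162, 13]);
translate([0, 0, 13]) cube([584, 13, 187]);
translate([0, 149, 13]) cube([584, 13, 187]);
translate([0, 13, 13]) cube([13, 136, 187]);
translate([571, 13, 13]) cube([13, 136, 187]);


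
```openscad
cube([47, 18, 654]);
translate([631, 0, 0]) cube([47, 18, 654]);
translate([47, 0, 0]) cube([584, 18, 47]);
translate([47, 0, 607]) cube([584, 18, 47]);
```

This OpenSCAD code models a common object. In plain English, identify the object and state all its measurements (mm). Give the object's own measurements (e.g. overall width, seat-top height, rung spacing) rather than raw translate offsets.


A rectangular picture frame lying in the x–z plane (depth along y). The opening is 584 mm wide (x) by 560 mm tall (z), surrounded by a border 47 mm wide on all four sides. The frame is 18 mm deep and is made of two full-height vertical stiles with two horizontal rails fitted between them.


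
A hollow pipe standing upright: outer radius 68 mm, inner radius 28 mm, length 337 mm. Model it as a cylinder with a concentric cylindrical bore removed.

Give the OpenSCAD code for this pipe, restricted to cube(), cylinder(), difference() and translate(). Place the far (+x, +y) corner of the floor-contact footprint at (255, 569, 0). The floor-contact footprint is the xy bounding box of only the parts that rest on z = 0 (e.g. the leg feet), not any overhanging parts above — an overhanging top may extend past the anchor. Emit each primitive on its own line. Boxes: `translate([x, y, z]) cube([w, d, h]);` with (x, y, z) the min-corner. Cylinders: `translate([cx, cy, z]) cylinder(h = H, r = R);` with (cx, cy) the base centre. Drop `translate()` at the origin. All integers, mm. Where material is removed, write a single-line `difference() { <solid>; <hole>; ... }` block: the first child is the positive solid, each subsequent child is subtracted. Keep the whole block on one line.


difference() { translate([187, 501, 0]) cylinder(h = 337, r = 68); translate([187, 501, 0]) cylinder(h = 337, r = 28); }


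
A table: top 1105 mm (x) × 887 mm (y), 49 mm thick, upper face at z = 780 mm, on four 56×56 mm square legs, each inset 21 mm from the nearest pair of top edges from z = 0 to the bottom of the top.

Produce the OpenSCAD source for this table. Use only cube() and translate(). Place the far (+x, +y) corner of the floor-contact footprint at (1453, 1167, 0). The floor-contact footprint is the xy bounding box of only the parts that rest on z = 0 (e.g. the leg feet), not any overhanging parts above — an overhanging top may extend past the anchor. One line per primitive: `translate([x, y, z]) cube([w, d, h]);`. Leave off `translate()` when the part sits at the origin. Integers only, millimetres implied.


translate([369, 301, 731]) cube([1105, 887, 49]);
translate([390, 322, 0]) cube([56, 56, 731]);
translate([1397, 322, 0]) cube([56, 56, 731]);
translate([390, 1111, 0]) cube([56, 56, 731]);
translate([1397, 1111, 0]) cube([56, 56, 731]);


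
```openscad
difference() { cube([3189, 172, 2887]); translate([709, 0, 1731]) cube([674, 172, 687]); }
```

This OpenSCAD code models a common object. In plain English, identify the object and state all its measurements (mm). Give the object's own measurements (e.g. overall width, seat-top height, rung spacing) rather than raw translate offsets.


A wall 3189 mm long (x), 172 mm thick (y), 2887 mm tall, with a rectangular window opening cut through it. The opening is 674 mm wide and 687 mm tall; its sill is at z = 1731 mm and its near (−x) edge is 709 mm from the wall's −x end. The opening passes through the full wall thickness.


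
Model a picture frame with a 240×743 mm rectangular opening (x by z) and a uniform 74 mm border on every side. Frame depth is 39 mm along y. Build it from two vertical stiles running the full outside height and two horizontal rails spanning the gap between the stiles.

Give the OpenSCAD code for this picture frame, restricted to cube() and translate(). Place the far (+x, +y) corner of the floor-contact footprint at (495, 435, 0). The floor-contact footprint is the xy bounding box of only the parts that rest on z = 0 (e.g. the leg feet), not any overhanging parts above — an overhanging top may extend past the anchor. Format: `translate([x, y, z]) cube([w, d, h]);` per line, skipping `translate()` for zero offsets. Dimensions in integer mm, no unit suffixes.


translate([107, 396, 0]) cube([74, 39, 891]);
translate([421, 396, 0]) cube([74, 39, 891]);
translate([181, 396, 0]) cube([240, 39, 74]);
translate([181, 396, 817]) cube([240, 39, 74]);


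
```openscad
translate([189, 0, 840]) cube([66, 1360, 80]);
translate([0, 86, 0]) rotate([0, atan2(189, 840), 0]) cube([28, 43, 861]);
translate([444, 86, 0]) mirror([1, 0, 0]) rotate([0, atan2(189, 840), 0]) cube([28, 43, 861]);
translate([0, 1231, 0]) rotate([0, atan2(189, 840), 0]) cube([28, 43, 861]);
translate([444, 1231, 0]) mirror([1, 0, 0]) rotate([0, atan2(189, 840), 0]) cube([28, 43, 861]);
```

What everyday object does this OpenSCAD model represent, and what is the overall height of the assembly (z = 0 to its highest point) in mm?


A sawhorse. The overall height is 920 mm.

A beam across two mirrored pairs of raked legs — a sawhorse. The beam's underside is at z = 840 (matching the legs' vertical rise in atan2(189, 840)) and the beam is 80 mm tall, so its top is at 840 + 80 = 920 mm. The raked legs top out at the beam's underside, so that is the highest point.


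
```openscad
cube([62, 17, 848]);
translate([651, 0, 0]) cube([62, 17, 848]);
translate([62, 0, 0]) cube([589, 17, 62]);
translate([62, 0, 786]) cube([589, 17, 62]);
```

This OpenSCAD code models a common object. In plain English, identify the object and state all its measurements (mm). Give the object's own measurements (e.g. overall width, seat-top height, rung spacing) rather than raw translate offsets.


A rectangular picture frame lying in the x–z plane (depth along y). The opening is 589 mm wide (x) by 724 mm tall (z), surrounded by a border 62 mm wide on all four sides. The frame is 17 mm deep and is made of two full-height vertical stiles with two horizontal rails fitted between them.


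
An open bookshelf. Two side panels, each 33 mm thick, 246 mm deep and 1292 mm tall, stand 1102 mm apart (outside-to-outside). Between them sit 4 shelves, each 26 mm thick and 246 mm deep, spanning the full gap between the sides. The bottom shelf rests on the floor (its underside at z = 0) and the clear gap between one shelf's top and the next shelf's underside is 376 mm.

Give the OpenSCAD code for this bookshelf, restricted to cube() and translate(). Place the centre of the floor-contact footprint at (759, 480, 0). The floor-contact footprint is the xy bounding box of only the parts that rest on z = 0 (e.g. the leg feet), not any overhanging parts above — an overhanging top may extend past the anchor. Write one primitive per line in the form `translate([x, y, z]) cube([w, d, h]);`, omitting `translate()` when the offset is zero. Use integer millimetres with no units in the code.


translate([208, 357, 0]) cube([33, 246, 1292]);
translate([1277, 357, 0]) cube([33, 246, 1292]);
translate([241, 357, 0]) cube([1036, 246, 26]);
translate([241, 357, 402]) cube([1036, 246, 26]);
translate([241, 357, 804]) cube([1036, 246, 26]);
translate([241, 357, 1206]) cube([1036, 246, 26]);


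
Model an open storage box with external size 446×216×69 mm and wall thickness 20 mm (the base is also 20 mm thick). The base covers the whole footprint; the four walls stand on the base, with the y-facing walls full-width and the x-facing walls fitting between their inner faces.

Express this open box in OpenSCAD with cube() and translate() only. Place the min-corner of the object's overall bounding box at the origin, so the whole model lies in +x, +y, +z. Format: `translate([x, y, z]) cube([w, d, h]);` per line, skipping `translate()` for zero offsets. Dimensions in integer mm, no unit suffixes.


cube([446, 216, 20]);
translate([0, 0, 20]) cube([446, 20, 49]);
translate([0, 196, 20]) cube([446, 20, 49]);
translate([0, 20, 20]) cube([20, 176, 49]);
translate([426, 20, 20]) cube([20, 176, 49]);


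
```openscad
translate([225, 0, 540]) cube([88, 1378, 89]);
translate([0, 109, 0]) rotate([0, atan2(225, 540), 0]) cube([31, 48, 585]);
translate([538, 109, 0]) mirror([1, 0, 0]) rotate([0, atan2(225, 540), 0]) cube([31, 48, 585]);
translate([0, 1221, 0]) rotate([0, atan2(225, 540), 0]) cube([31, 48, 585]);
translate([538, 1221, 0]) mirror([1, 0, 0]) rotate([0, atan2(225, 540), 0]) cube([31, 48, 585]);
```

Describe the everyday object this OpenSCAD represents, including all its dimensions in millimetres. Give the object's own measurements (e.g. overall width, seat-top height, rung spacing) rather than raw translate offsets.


A sawhorse. A 88×1378×89 mm beam (x, y, z) sits on two A-frame leg pairs. Each pair is two raked legs of 31×48 mm section (48 mm along y) splaying symmetrically in x. Each leg rises 540 mm vertically over 225 mm of horizontal reach and is 585 mm long along its own axis. Every leg's outer bottom edge rests on the floor and its outer top edge meets a bottom edge of the beam — the left legs (tilting toward +x) meet the beam's −x bottom edge, the right legs (their mirror images, tilting toward −x) meet its +x bottom edge — so the leg tops tuck under the beam, the beam's underside is 540 mm above the floor, and the feet are 538 mm apart outside-to-outside with the beam centred between them. The two leg pairs are set in 109 mm from either end of the beam.


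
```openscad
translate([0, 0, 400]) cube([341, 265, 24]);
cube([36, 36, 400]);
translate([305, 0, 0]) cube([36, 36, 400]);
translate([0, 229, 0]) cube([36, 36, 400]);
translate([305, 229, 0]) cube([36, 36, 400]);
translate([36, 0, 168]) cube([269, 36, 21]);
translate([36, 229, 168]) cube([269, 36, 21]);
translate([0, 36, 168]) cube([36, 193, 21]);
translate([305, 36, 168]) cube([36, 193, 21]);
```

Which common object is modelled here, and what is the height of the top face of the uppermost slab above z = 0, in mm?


A stool. The seat height is 424 mm.

A 341×265×24 slab at z = 400 on four corner posts — a stool. The seat top is 400 + 24 = 424 mm.


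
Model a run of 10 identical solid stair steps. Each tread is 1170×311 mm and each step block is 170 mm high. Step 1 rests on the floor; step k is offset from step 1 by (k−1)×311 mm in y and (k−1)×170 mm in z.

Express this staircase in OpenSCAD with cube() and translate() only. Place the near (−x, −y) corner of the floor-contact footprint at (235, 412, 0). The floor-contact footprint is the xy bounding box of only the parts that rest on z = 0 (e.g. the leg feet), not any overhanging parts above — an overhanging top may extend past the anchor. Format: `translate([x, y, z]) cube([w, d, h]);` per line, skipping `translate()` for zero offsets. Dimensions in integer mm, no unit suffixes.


translate([235, 412, 0]) cube([1170, 311, 170]);
translate([235, 723, 170]) cube([1170, 311, 170]);
translate([235, 1034, 340]) cube([1170, 311, 170]);
translate([235, 1345, 510]) cube([1170, 311, 170]);
translate([235, 1656, 680]) cube([1170, 311, 170]);
translate([235, 1967, 850]) cube([1170, 311, 170]);
translate([235, 2278, 1020]) cube([1170, 311, 170]);
translate([235, 2589, 1190]) cube([1170, 311, 170]);
translate([235, 2900, 1360]) cube([1170, 311, 170]);
translate([235, 3211, 1530]) cube([1170, 311, 170]);
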